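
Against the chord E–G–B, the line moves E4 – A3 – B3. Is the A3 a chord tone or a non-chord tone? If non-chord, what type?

The harmony at that moment is E minor triad (E, G, B); A3 is not a chord tone.
It is approached by leap down from E4 and left by step up to B3.
Leap in, step out — an appoggiatura.

Non-chord tone — an appoggiatura.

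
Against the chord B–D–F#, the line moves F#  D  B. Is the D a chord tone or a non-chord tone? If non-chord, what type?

Chord tone (the third of B minor triad).

B minor triad contains B, D, F#; D is the third, so it is a chord tone.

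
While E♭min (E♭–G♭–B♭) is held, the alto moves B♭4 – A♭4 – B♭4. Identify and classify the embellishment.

The harmony at that moment is E♭ minor triad (E♭, G♭, B♭); A♭4 is not a chord tone.
It is approached by step down from B♭4 and left by step up to B♭4.
Step away and step back to the same note — a neighbor tone (lower neighbor).

A♭4 is a neighbor tone.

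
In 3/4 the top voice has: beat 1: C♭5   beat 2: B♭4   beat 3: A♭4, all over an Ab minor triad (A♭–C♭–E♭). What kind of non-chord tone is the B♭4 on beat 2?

Passing tone.

The harmony at that moment is A♭ minor triad (A♭, C♭, E♭); B♭4 is not a chord tone.
It is approached by step down from C♭5 and left by step down to A♭4.
Step in, step out in the same direction — a passing tone.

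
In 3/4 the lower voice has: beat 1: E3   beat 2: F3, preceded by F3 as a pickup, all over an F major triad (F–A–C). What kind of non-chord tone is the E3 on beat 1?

The harmony at that moment is F major triad (F, A, C); E3 is not a chord tone.
It is approached by step down from F3 and left by step up to F3.
Step away and step back to the same note — a neighbor tone (lower neighbor).

Lower neighbor tone.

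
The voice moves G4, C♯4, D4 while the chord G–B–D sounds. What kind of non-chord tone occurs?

The harmony at that moment is G major triad (G, B, D); C♯4 is not a chord tone.
It is approached by leap down from G4 and left by step up to D4.
Leap in, step out — an appoggiatura.

C♯4 is an appoggiatura.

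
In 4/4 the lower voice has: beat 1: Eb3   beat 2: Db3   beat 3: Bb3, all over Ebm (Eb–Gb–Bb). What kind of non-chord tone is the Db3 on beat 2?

The harmony at that moment is Eb minor triad (Eb, Gb, Bb); Db3 is not a chord tone.
It is approached by step down from Eb3 and left by leap up to Bb3.
Step in, leap out, on a weak beat — an escape tone.

Escape tone.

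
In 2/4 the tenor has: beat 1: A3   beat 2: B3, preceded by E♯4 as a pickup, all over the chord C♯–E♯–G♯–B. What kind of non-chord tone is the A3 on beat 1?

The harmony at that moment is C♯ dominant seventh chord (C♯, E♯, G♯, B); A3 is not a chord tone.
It is approached by leap down from E♯4 and left by step up to B3.
Leap in, step out, metrically accented — an appoggiatura.

Appoggiatura.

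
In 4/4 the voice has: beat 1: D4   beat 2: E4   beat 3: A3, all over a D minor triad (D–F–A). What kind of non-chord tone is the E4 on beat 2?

Escape tone.

The harmony at that moment is D minor triad (D, F, A); E4 is not a chord tone.
It is approached by step up from D4 and left by leap down to A3.
Step in, leap out, on a weak beat — an escape tone.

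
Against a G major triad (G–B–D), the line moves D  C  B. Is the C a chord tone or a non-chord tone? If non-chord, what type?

The harmony at that moment is G major triad (G, B, D); C is not a chord tone.
It is approached by step down from D and left by step down to B.
Step in, step out in the same direction — a passing tone.

Non-chord tone — a passing tone.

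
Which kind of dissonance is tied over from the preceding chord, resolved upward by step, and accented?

Approach: by preparation — the pitch is first a chord tone, then held (tied or repeated) while the harmony changes under it. Departure: up by step. Metric position: strong.
A prepared dissonance that resolves upward by step — a retardation. (The same figure resolving downward would be a suspension.)

Retardation.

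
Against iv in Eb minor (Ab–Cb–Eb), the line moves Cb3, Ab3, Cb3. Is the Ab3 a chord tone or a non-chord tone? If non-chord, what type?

Ab minor triad contains Ab, Cb, Eb; Ab is the root, so it is a chord tone.

Chord tone (the root of Ab minor triad).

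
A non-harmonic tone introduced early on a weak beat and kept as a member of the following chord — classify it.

Approach: ahead of the chord change (typically by step), so it is dissonant against the current harmony. Departure: none — the same pitch is restated or held and is a chord tone of the new harmony.
Dissonant first, consonant once the harmony catches up: the note simply arrives early — an anticipation. (The reverse timing, consonant first and dissonant after the change, would be a suspension or retardation.)

Anticipation.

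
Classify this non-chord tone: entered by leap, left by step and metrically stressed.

Appoggiatura.

Approach: by leap. Departure: by step. Metric position: strong.
Leap in, step out, in a metrically strong position — an appoggiatura. (It is the mirror image of the escape tone, which steps in and leaps out from a weak position.)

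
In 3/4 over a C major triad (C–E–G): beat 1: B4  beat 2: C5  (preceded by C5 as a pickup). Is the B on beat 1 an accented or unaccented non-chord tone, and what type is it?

Accented neighbor tone.

The harmony at that moment is C major triad (C, E, G); B4 is not a chord tone.
It is approached by step down from C5 and left by step up to C5.
Step away and step back to the same note — a neighbor tone (lower neighbor).
It falls on the downbeat, so it is accented.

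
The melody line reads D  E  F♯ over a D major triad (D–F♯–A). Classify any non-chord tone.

E is a passing tone.

The harmony at that moment is D major triad (D, F♯, A); E is not a chord tone.
It is approached by step up from D and left by step up to F♯.
Step in, step out in the same direction — a passing tone.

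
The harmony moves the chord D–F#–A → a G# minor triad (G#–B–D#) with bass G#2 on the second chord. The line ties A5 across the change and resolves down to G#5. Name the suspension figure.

9–8 suspension.

At the second chord the bass is G#2. The suspended A5 lies a ninth above the bass; after resolving down by step to G#5, the interval above the bass becomes an octave.
Suspension figures are named by those two intervals: 9–8.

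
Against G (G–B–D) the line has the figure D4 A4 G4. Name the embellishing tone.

A4 is an appoggiatura.

The harmony at that moment is G major triad (G, B, D); A4 is not a chord tone.
It is approached by leap up from D4 and left by step down to G4.
Leap in, step out — an appoggiatura.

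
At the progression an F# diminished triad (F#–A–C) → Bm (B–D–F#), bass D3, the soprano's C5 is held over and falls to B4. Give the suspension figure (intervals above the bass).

7–6 suspension.

At the second chord the bass is D3. The suspended C5 lies a seventh above the bass; after resolving down by step to B4, the interval above the bass becomes a sixth.
Suspension figures are named by those two intervals: 7–6.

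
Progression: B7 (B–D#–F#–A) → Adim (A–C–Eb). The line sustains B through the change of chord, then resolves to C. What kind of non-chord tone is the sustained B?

The harmony at that moment is A diminished triad (A, C, Eb); B is not a chord tone.
It is held over (the same pitch as the preceding B) and left by step up to C.
Held over from the previous chord and resolving up by step — a retardation.

B is a retardation.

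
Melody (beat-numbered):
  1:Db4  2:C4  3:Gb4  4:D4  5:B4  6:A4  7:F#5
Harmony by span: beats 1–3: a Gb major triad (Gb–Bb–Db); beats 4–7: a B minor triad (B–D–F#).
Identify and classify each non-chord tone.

C4 (beat 2) — escape tone; A4 (beat 6) — escape tone.

The harmony at that moment is Gb major triad (Gb, Bb, Db); C4 is not a chord tone.
It is approached by step down from Db4 and left by leap up to Gb4.
Step in, leap out — an escape tone.
The harmony at that moment is B minor triad (B, D, F#); A4 is not a chord tone.
It is approached by step down from B4 and left by leap up to F#5.
Step in, leap out — an escape tone.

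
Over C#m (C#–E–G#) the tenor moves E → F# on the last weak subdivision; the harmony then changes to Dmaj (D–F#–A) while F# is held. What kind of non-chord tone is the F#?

The harmony at that moment is C# minor triad (C#, E, G#); F# is not a chord tone.
It is approached by step up from E and then sustained as the same pitch into the next harmony.
Arriving early and becoming a chord tone when the harmony changes — an anticipation.

F# is an anticipation.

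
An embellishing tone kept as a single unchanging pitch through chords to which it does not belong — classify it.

Approach: none. Departure: none — a single pitch is sustained while the chords change around it, passing through harmonies that do not contain it.
No melodic motion at all; the dissonance is created entirely by the moving harmonies against the stationary note — a pedal tone (pedal point).

Pedal tone.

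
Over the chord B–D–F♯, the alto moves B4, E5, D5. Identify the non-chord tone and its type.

E5 is an appoggiatura.

The harmony at that moment is B minor triad (B, D, F♯); E5 is not a chord tone.
It is approached by leap up from B4 and left by step down to D5.
Leap in, step out — an appoggiatura.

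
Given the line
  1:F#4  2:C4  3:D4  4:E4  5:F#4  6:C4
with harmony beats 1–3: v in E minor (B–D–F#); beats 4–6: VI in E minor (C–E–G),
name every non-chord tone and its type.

C4 (beat 2) — appoggiatura; F#4 (beat 5) — escape tone.

The harmony at that moment is B minor triad (B, D, F#); C4 is not a chord tone.
It is approached by leap down from F#4 and left by step up to D4.
Leap in, step out — an appoggiatura.
The harmony at that moment is C major triad (C, E, G); F#4 is not a chord tone.
It is approached by step up from E4 and left by leap down to C4.
Step in, leap out — an escape tone.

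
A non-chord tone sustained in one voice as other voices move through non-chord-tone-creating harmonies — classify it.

Pedal tone.

Approach: none. Departure: none — a single pitch is sustained while the chords change around it, passing through harmonies that do not contain it.
No melodic motion at all; the dissonance is created entirely by the moving harmonies against the stationary note — a pedal tone (pedal point).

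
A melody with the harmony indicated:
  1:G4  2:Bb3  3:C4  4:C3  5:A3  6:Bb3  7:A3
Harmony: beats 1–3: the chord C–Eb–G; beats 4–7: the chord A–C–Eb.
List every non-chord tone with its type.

The harmony at that moment is C minor triad (C, Eb, G); Bb3 is not a chord tone.
It is approached by leap down from G4 and left by step up to C4.
Leap in, step out — an appoggiatura.
The harmony at that moment is A diminished triad (A, C, Eb); Bb3 is not a chord tone.
It is approached by step up from A3 and left by step down to A3.
Step away and step back to the same note — a neighbor tone (upper neighbor).

Bb3 (beat 2) — appoggiatura; Bb3 (beat 6) — neighbor tone.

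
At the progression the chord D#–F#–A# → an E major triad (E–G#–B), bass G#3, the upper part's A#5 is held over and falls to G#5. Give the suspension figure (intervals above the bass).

9–8 suspension.

At the second chord the bass is G#3. The suspended A#5 lies a ninth above the bass; after resolving down by step to G#5, the interval above the bass becomes an octave.
Suspension figures are named by those two intervals: 9–8.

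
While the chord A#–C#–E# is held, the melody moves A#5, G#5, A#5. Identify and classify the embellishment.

G#5 is a neighbor tone.

The harmony at that moment is A# minor triad (A#, C#, E#); G#5 is not a chord tone.
It is approached by step down from A#5 and left by step up to A#5.
Step away and step back to the same note — a neighbor tone (lower neighbor).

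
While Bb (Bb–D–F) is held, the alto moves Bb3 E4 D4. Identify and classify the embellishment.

E4 is an appoggiatura.

The harmony at that moment is Bb major triad (Bb, D, F); E4 is not a chord tone.
It is approached by leap up from Bb3 and left by step down to D4.
Leap in, step out — an appoggiatura.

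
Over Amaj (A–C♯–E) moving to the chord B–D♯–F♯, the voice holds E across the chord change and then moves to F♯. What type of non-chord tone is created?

E is a retardation.

The harmony at that moment is B major triad (B, D♯, F♯); E is not a chord tone.
It is held over (the same pitch as the preceding E) and left by step up to F♯.
Held over from the previous chord and resolving up by step — a retardation.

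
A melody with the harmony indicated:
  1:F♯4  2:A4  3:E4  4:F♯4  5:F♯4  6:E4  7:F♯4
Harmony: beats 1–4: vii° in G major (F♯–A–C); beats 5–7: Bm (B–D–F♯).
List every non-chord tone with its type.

The harmony at that moment is F♯ diminished triad (F♯, A, C); E4 is not a chord tone.
It is approached by leap down from A4 and left by step up to F♯4.
Leap in, step out — an appoggiatura.
The harmony at that moment is B minor triad (B, D, F♯); E4 is not a chord tone.
It is approached by step down from F♯4 and left by step up to F♯4.
Step away and step back to the same note — a neighbor tone (lower neighbor).

E4 (beat 3) — appoggiatura; E4 (beat 6) — neighbor tone.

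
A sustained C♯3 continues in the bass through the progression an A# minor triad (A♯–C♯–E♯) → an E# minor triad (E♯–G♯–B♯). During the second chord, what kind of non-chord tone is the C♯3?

The harmony at that moment is E♯ minor triad (E♯, G♯, B♯); C♯3 is not a chord tone.
It is held over (the same pitch as the preceding C♯3) and then sustained as the same pitch into the next harmony.
Sustained through a change of harmony — a pedal tone.

Pedal tone (pedal point).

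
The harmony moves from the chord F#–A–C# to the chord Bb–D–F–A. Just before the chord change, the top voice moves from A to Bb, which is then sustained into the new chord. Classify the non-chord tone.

Bb is an anticipation.

The harmony at that moment is F# minor triad (F#, A, C#); Bb is not a chord tone.
It is approached by step up from A and then sustained as the same pitch into the next harmony.
Arriving early and becoming a chord tone when the harmony changes — an anticipation.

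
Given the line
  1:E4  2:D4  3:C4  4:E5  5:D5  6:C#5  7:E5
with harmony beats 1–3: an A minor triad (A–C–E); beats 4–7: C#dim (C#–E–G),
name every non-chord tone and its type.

D4 (beat 2) — passing tone; D5 (beat 5) — passing tone.

The harmony at that moment is A minor triad (A, C, E); D4 is not a chord tone.
It is approached by step down from E4 and left by step down to C4.
Step in, step out in the same direction — a passing tone.
The harmony at that moment is C# diminished triad (C#, E, G); D5 is not a chord tone.
It is approached by step down from E5 and left by step down to C#5.
Step in, step out in the same direction — a passing tone.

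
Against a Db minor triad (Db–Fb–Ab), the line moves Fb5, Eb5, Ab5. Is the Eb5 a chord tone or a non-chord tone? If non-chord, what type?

Non-chord tone — an escape tone.

The harmony at that moment is Db minor triad (Db, Fb, Ab); Eb5 is not a chord tone.
It is approached by step down from Fb5 and left by leap up to Ab5.
Step in, leap out — an escape tone.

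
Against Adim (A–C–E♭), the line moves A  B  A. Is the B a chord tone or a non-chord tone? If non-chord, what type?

The harmony at that moment is A diminished triad (A, C, E♭); B is not a chord tone.
It is approached by step up from A and left by step down to A.
Step away and step back to the same note — a neighbor tone (upper neighbor).

Non-chord tone — a neighbor tone.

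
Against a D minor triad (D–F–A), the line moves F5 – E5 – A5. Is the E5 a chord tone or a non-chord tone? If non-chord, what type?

Non-chord tone — an escape tone.

The harmony at that moment is D minor triad (D, F, A); E5 is not a chord tone.
It is approached by step down from F5 and left by leap up to A5.
Step in, leap out — an escape tone.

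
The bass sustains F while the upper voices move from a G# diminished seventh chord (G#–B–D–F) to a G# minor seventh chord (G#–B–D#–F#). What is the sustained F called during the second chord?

Pedal tone (pedal point).

The harmony at that moment is G# minor seventh chord (G#, B, D#, F#); F is not a chord tone.
It is held over (the same pitch as the preceding F) and then sustained as the same pitch into the next harmony.
Sustained through a change of harmony — a pedal tone.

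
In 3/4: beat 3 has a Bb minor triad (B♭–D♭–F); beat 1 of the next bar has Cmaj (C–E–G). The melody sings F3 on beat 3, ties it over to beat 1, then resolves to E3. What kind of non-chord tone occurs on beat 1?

Suspension.

The harmony at that moment is C major triad (C, E, G); F3 is not a chord tone.
It is held over (the same pitch as the preceding F3) and left by step down to E3.
Held over from the previous chord and resolving down by step — a suspension.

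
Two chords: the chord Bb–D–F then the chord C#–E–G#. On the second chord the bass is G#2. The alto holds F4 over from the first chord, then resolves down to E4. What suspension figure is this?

At the second chord the bass is G#2. The suspended F4 lies a seventh above the bass; after resolving down by step to E4, the interval above the bass becomes a sixth.
Suspension figures are named by those two intervals: 7–6.

7–6 suspension.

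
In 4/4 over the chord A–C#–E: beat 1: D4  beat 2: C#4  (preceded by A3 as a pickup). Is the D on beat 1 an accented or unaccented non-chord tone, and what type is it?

Accented appoggiatura.

The harmony at that moment is A major triad (A, C#, E); D4 is not a chord tone.
It is approached by leap up from A3 and left by step down to C#4.
Leap in, step out — an appoggiatura.
It falls on the downbeat, so it is accented.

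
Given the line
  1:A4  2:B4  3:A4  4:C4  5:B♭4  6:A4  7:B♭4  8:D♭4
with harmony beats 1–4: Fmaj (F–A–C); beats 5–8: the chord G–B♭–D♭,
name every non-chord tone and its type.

The harmony at that moment is F major triad (F, A, C); B4 is not a chord tone.
It is approached by step up from A4 and left by step down to A4.
Step away and step back to the same note — a neighbor tone (upper neighbor).
The harmony at that moment is G diminished triad (G, B♭, D♭); A4 is not a chord tone.
It is approached by step down from B♭4 and left by step up to B♭4.
Step away and step back to the same note — a neighbor tone (lower neighbor).

B4 (beat 2) — neighbor tone; A4 (beat 6) — neighbor tone.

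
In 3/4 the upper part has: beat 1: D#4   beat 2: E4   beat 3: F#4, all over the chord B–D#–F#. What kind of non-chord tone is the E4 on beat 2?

The harmony at that moment is B major triad (B, D#, F#); E4 is not a chord tone.
It is approached by step up from D#4 and left by step up to F#4.
Step in, step out in the same direction — a passing tone.

Passing tone.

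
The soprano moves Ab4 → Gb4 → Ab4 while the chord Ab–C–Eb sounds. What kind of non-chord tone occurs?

Gb4 is a neighbor tone.

The harmony at that moment is Ab major triad (Ab, C, Eb); Gb4 is not a chord tone.
It is approached by step down from Ab4 and left by step up to Ab4.
Step away and step back to the same note — a neighbor tone (lower neighbor).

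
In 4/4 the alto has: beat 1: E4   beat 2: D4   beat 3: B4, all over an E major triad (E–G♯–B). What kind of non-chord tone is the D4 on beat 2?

Escape tone.

The harmony at that moment is E major triad (E, G♯, B); D4 is not a chord tone.
It is approached by step down from E4 and left by leap up to B4.
Step in, leap out, on a weak beat — an escape tone.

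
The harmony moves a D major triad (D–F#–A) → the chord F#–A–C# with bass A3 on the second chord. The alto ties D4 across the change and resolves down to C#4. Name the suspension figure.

At the second chord the bass is A3. The suspended D4 lies a fourth above the bass; after resolving down by step to C#4, the interval above the bass becomes a third.
Suspension figures are named by those two intervals: 4–3.

4–3 suspension.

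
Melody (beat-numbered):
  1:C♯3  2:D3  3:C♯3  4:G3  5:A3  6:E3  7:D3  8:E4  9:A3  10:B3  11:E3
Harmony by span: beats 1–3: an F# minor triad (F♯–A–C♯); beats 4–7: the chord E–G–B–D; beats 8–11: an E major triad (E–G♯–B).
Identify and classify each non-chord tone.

The harmony at that moment is F♯ minor triad (F♯, A, C♯); D3 is not a chord tone.
It is approached by step up from C♯3 and left by step down to C♯3.
Step away and step back to the same note — a neighbor tone (upper neighbor).
The harmony at that moment is E minor seventh chord (E, G, B, D); A3 is not a chord tone.
It is approached by step up from G3 and left by leap down to E3.
Step in, leap out — an escape tone.
The harmony at that moment is E major triad (E, G♯, B); A3 is not a chord tone.
It is approached by leap down from E4 and left by step up to B3.
Leap in, step out — an appoggiatura.

D3 (beat 2) — neighbor tone; A3 (beat 5) — escape tone; A3 (beat 9) — appoggiatura.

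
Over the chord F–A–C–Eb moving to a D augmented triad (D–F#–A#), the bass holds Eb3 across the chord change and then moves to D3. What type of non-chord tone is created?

Eb3 is a suspension.

The harmony at that moment is D augmented triad (D, F#, A#); Eb3 is not a chord tone.
It is held over (the same pitch as the preceding Eb3) and left by step down to D3.
Held over from the previous chord and resolving down by step — a suspension.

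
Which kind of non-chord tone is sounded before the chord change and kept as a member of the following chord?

Anticipation.

Approach: ahead of the chord change (typically by step), so it is dissonant against the current harmony. Departure: none — the same pitch is restated or held and is a chord tone of the new harmony.
Dissonant first, consonant once the harmony catches up: the note simply arrives early — an anticipation. (The reverse timing, consonant first and dissonant after the change, would be a suspension or retardation.)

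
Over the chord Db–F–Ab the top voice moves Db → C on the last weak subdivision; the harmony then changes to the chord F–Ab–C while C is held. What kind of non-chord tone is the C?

C is an anticipation.

The harmony at that moment is Db major triad (Db, F, Ab); C is not a chord tone.
It is approached by step down from Db and then sustained as the same pitch into the next harmony.
Arriving early and becoming a chord tone when the harmony changes — an anticipation.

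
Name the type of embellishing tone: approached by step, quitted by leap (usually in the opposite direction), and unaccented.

Escape tone.

Approach: by step. Departure: by leap. Metric position: weak.
Step in, leap out, from a weak position — an escape tone (échappée). (It is the mirror image of the appoggiatura, which leaps in and steps out on a strong beat.)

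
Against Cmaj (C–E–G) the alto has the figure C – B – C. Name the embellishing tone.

B is a neighbor tone.

The harmony at that moment is C major triad (C, E, G); B is not a chord tone.
It is approached by step down from C and left by step up to C.
Step away and step back to the same note — a neighbor tone (lower neighbor).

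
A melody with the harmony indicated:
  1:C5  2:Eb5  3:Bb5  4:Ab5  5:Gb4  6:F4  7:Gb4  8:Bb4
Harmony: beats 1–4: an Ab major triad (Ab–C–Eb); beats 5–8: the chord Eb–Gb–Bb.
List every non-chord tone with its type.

Bb5 (beat 3) — appoggiatura; F4 (beat 6) — neighbor tone.

The harmony at that moment is Ab major triad (Ab, C, Eb); Bb5 is not a chord tone.
It is approached by leap up from Eb5 and left by step down to Ab5.
Leap in, step out — an appoggiatura.
The harmony at that moment is Eb minor triad (Eb, Gb, Bb); F4 is not a chord tone.
It is approached by step down from Gb4 and left by step up to Gb4.
Step away and step back to the same note — a neighbor tone (lower neighbor).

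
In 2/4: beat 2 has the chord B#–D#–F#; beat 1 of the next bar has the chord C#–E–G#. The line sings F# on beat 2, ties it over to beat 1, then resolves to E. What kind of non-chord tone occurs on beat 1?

Suspension.

The harmony at that moment is C# minor triad (C#, E, G#); F# is not a chord tone.
It is held over (the same pitch as the preceding F#) and left by step down to E.
Held over from the previous chord and resolving down by step — a suspension.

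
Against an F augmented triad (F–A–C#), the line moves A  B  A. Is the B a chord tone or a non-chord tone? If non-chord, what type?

The harmony at that moment is F augmented triad (F, A, C#); B is not a chord tone.
It is approached by step up from A and left by step down to A.
Step away and step back to the same note — a neighbor tone (upper neighbor).

Non-chord tone — a neighbor tone.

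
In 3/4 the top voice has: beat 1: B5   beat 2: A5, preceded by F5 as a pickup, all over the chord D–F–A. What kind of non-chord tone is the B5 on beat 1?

The harmony at that moment is D minor triad (D, F, A); B5 is not a chord tone.
It is approached by leap up from F5 and left by step down to A5.
Leap in, step out, metrically accented — an appoggiatura.

Appoggiatura.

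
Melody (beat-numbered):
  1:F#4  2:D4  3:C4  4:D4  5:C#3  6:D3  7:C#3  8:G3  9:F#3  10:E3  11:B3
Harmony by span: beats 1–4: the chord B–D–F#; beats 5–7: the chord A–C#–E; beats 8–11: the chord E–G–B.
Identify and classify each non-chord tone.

The harmony at that moment is B minor triad (B, D, F#); C4 is not a chord tone.
It is approached by step down from D4 and left by step up to D4.
Step away and step back to the same note — a neighbor tone (lower neighbor).
The harmony at that moment is A major triad (A, C#, E); D3 is not a chord tone.
It is approached by step up from C#3 and left by step down to C#3.
Step away and step back to the same note — a neighbor tone (upper neighbor).
The harmony at that moment is E minor triad (E, G, B); F#3 is not a chord tone.
It is approached by step down from G3 and left by step down to E3.
Step in, step out in the same direction — a passing tone.

C4 (beat 3) — neighbor tone; D3 (beat 6) — neighbor tone; F#3 (beat 9) — passing tone.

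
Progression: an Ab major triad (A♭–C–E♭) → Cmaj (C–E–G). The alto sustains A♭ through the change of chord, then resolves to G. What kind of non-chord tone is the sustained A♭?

A♭ is a suspension.

The harmony at that moment is C major triad (C, E, G); A♭ is not a chord tone.
It is held over (the same pitch as the preceding A♭) and left by step down to G.
Held over from the previous chord and resolving down by step — a suspension.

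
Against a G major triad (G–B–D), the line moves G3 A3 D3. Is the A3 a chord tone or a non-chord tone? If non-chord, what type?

Non-chord tone — an escape tone.

The harmony at that moment is G major triad (G, B, D); A3 is not a chord tone.
It is approached by step up from G3 and left by leap down to D3.
Step in, leap out — an escape tone.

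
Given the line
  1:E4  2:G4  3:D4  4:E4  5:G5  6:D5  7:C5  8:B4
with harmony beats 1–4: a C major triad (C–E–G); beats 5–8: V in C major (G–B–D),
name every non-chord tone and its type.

D4 (beat 3) — appoggiatura; C5 (beat 7) — passing tone.

The harmony at that moment is C major triad (C, E, G); D4 is not a chord tone.
It is approached by leap down from G4 and left by step up to E4.
Leap in, step out — an appoggiatura.
The harmony at that moment is G major triad (G, B, D); C5 is not a chord tone.
It is approached by step down from D5 and left by step down to B4.
Step in, step out in the same direction — a passing tone.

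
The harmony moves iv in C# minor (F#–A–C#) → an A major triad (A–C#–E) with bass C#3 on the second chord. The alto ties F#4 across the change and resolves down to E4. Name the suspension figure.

At the second chord the bass is C#3. The suspended F#4 lies a fourth above the bass; after resolving down by step to E4, the interval above the bass becomes a third.
Suspension figures are named by those two intervals: 4–3.

4–3 suspension.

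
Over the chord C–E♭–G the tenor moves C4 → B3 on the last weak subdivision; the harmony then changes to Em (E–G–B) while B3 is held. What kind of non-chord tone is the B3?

B3 is an anticipation.

The harmony at that moment is C minor triad (C, E♭, G); B3 is not a chord tone.
It is approached by step down from C4 and then sustained as the same pitch into the next harmony.
Arriving early and becoming a chord tone when the harmony changes — an anticipation.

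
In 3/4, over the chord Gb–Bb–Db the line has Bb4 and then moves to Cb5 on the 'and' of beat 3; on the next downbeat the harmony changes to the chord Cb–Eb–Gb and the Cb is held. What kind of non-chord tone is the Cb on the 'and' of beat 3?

The harmony at that moment is Gb major triad (Gb, Bb, Db); Cb5 is not a chord tone.
It is approached by step up from Bb4 and then sustained as the same pitch into the next harmony.
Arriving early and becoming a chord tone when the harmony changes — an anticipation.

Anticipation.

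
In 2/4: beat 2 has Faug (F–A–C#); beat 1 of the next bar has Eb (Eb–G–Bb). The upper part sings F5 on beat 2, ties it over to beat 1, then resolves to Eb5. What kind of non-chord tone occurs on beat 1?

Suspension.

The harmony at that moment is Eb major triad (Eb, G, Bb); F5 is not a chord tone.
It is held over (the same pitch as the preceding F5) and left by step down to Eb5.
Held over from the previous chord and resolving down by step — a suspension.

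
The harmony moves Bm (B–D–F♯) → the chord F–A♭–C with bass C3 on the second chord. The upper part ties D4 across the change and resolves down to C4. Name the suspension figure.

At the second chord the bass is C3. The suspended D4 lies a ninth above the bass; after resolving down by step to C4, the interval above the bass becomes an octave.
Suspension figures are named by those two intervals: 9–8.

9–8 suspension.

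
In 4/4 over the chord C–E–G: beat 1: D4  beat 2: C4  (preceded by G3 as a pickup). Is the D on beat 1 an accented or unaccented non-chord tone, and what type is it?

Accented appoggiatura.

The harmony at that moment is C major triad (C, E, G); D4 is not a chord tone.
It is approached by leap up from G3 and left by step down to C4.
Leap in, step out — an appoggiatura.
It falls on the downbeat, so it is accented.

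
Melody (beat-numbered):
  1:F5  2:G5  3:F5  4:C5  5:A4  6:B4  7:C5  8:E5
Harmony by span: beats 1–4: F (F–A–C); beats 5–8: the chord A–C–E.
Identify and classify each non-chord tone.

G5 (beat 2) — neighbor tone; B4 (beat 6) — passing tone.

The harmony at that moment is F major triad (F, A, C); G5 is not a chord tone.
It is approached by step up from F5 and left by step down to F5.
Step away and step back to the same note — a neighbor tone (upper neighbor).
The harmony at that moment is A minor triad (A, C, E); B4 is not a chord tone.
It is approached by step up from A4 and left by step up to C5.
Step in, step out in the same direction — a passing tone.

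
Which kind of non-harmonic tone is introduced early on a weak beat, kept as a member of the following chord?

Anticipation.

Approach: ahead of the chord change (typically by step), so it is dissonant against the current harmony. Departure: none — the same pitch is restated or held and is a chord tone of the new harmony.
Dissonant first, consonant once the harmony catches up: the note simply arrives early — an anticipation. (The reverse timing, consonant first and dissonant after the change, would be a suspension or retardation.)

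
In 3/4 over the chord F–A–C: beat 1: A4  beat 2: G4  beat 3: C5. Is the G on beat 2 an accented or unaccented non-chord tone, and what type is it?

The harmony at that moment is F major triad (F, A, C); G4 is not a chord tone.
It is approached by step down from A4 and left by leap up to C5.
Step in, leap out — an escape tone.
It falls on a weak beat, so it is unaccented.

Unaccented escape tone.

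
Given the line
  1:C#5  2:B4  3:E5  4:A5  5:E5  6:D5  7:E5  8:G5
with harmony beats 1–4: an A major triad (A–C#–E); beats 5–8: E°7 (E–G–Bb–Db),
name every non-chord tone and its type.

The harmony at that moment is A major triad (A, C#, E); B4 is not a chord tone.
It is approached by step down from C#5 and left by leap up to E5.
Step in, leap out — an escape tone.
The harmony at that moment is E diminished seventh chord (E, G, Bb, Db); D5 is not a chord tone.
It is approached by step down from E5 and left by step up to E5.
Step away and step back to the same note — a neighbor tone (lower neighbor).

B4 (beat 2) — escape tone; D5 (beat 6) — neighbor tone.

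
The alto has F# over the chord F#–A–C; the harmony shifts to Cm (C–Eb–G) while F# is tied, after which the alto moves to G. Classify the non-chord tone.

The harmony at that moment is C minor triad (C, Eb, G); F# is not a chord tone.
It is held over (the same pitch as the preceding F#) and left by step up to G.
Held over from the previous chord and resolving up by step — a retardation.

F# is a retardation.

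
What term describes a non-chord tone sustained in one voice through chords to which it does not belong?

Pedal tone.

Approach: none. Departure: none — a single pitch is sustained while the chords change around it, passing through harmonies that do not contain it.
No melodic motion at all; the dissonance is created entirely by the moving harmonies against the stationary note — a pedal tone (pedal point).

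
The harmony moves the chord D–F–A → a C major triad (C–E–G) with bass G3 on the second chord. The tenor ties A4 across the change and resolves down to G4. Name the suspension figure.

At the second chord the bass is G3. The suspended A4 lies a ninth above the bass; after resolving down by step to G4, the interval above the bass becomes an octave.
Suspension figures are named by those two intervals: 9–8.

9–8 suspension.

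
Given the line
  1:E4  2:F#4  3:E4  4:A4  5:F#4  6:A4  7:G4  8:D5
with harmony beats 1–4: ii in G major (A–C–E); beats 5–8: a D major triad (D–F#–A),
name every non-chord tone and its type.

F#4 (beat 2) — neighbor tone; G4 (beat 7) — escape tone.

The harmony at that moment is A minor triad (A, C, E); F#4 is not a chord tone.
It is approached by step up from E4 and left by step down to E4.
Step away and step back to the same note — a neighbor tone (upper neighbor).
The harmony at that moment is D major triad (D, F#, A); G4 is not a chord tone.
It is approached by step down from A4 and left by leap up to D5.
Step in, leap out — an escape tone.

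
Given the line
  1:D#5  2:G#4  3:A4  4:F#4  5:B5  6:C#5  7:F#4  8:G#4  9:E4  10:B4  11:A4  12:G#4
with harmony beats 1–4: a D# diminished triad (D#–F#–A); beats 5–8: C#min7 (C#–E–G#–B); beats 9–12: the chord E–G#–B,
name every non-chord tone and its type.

The harmony at that moment is D# diminished triad (D#, F#, A); G#4 is not a chord tone.
It is approached by leap down from D#5 and left by step up to A4.
Leap in, step out — an appoggiatura.
The harmony at that moment is C# minor seventh chord (C#, E, G#, B); F#4 is not a chord tone.
It is approached by leap down from C#5 and left by step up to G#4.
Leap in, step out — an appoggiatura.
The harmony at that moment is E major triad (E, G#, B); A4 is not a chord tone.
It is approached by step down from B4 and left by step down to G#4.
Step in, step out in the same direction — a passing tone.

G#4 (beat 2) — appoggiatura; F#4 (beat 7) — appoggiatura; A4 (beat 11) — passing tone.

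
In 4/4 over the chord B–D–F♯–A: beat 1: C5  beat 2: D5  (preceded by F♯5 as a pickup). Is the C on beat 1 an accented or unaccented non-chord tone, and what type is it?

The harmony at that moment is B minor seventh chord (B, D, F♯, A); C5 is not a chord tone.
It is approached by leap down from F♯5 and left by step up to D5.
Leap in, step out — an appoggiatura.
It falls on the downbeat, so it is accented.

Accented appoggiatura.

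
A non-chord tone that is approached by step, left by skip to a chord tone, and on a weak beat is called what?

Escape tone.

Approach: by step. Departure: by leap. Metric position: weak.
Step in, leap out, from a weak position — an escape tone (échappée). (It is the mirror image of the appoggiatura, which leaps in and steps out on a strong beat.)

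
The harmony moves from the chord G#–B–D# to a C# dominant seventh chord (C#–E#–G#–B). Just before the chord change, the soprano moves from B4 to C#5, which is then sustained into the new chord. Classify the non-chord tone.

C#5 is an anticipation.

The harmony at that moment is G# minor triad (G#, B, D#); C#5 is not a chord tone.
It is approached by step up from B4 and then sustained as the same pitch into the next harmony.
Arriving early and becoming a chord tone when the harmony changes — an anticipation.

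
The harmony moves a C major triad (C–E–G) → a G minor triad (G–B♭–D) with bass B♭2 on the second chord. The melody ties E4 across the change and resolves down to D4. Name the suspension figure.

4–3 suspension.

At the second chord the bass is B♭2. The suspended E4 lies a fourth above the bass; after resolving down by step to D4, the interval above the bass becomes a third.
Suspension figures are named by those two intervals: 4–3.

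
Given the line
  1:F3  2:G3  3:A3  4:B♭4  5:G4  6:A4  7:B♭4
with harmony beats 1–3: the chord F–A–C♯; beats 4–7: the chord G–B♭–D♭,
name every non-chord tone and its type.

G3 (beat 2) — passing tone; A4 (beat 6) — passing tone.

The harmony at that moment is F augmented triad (F, A, C♯); G3 is not a chord tone.
It is approached by step up from F3 and left by step up to A3.
Step in, step out in the same direction — a passing tone.
The harmony at that moment is G diminished triad (G, B♭, D♭); A4 is not a chord tone.
It is approached by step up from G4 and left by step up to B♭4.
Step in, step out in the same direction — a passing tone.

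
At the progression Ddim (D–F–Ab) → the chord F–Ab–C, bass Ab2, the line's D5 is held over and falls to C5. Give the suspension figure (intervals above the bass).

4–3 suspension.

At the second chord the bass is Ab2. The suspended D5 lies a fourth above the bass; after resolving down by step to C5, the interval above the bass becomes a third.
Suspension figures are named by those two intervals: 4–3.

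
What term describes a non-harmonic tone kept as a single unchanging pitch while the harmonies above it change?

Pedal tone.

Approach: none. Departure: none — a single pitch is sustained while the chords change around it, passing through harmonies that do not contain it.
No melodic motion at all; the dissonance is created entirely by the moving harmonies against the stationary note — a pedal tone (pedal point).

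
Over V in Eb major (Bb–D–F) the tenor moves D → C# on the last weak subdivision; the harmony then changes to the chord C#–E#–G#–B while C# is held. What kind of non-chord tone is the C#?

The harmony at that moment is Bb major triad (Bb, D, F); C# is not a chord tone.
It is approached by step down from D and then sustained as the same pitch into the next harmony.
Arriving early and becoming a chord tone when the harmony changes — an anticipation.

C# is an anticipation.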